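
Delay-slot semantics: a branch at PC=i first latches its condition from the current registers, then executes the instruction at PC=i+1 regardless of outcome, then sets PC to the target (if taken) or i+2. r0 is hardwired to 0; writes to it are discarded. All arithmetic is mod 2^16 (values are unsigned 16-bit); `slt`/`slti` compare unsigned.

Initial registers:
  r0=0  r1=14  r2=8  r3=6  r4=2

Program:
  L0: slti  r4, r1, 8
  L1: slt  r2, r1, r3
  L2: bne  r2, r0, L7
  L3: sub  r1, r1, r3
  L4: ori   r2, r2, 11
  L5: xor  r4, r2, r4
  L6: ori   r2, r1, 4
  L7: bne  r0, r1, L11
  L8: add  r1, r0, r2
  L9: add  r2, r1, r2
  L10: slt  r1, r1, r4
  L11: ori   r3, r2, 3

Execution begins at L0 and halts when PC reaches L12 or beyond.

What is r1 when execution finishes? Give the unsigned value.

[0] slti  r4, r1, 8  →  {r0:0, r1:14, r2:8, r3:6, r4:0}
[1] slt  r2, r1, r3  →  {r0:0, r1:14, r2:0, r3:6, r4:0}
[2] bne  r2, r0, L7  →  {r0:0, r1:14, r2:0, r3:6, r4:0}  ⟨branch fallthrough⟩
[3] sub  r1, r1, r3  →  {r0:0, r1:8, r2:0, r3:6, r4:0}
[4] ori   r2, r2, 11  →  {r0:0, r1:8, r2:11, r3:6, r4:0}
[5] xor  r4, r2, r4  →  {r0:0, r1:8, r2:11, r3:6, r4:11}
[6] ori   r2, r1, 4  →  {r0:0, r1:8, r2:12, r3:6, r4:11}
[7] bne  r0, r1, L11  →  {r0:0, r1:8, r2:12, r3:6, r4:11}  ⟨branch taken⟩
[8] add  r1, r0, r2  →  {r0:0, r1:12, r2:12, r3:6, r4:11}
[11] ori   r3, r2, 3  →  {r0:0, r1:12, r2:12, r3:15, r4:11}

12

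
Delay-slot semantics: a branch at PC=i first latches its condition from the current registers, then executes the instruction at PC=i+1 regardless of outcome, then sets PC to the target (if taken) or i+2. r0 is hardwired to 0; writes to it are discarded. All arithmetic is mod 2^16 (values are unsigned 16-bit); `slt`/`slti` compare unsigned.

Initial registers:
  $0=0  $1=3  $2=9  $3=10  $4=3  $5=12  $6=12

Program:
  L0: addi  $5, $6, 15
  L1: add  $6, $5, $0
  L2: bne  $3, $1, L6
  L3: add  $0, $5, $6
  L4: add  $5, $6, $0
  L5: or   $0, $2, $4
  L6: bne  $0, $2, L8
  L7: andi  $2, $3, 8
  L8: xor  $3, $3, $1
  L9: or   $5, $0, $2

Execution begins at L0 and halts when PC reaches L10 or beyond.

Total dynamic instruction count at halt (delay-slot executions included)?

8

[0] addi  $5, $6, 15  →  {$0:0, $1:3, $2:9, $3:10, $4:3, $5:27, $6:12}
[1] add  $6, $5, $0  →  {$0:0, $1:3, $2:9, $3:10, $4:3, $5:27, $6:27}
[2] bne  $3, $1, L6  →  {$0:0, $1:3, $2:9, $3:10, $4:3, $5:27, $6:27}  ⟨branch taken⟩
[3] add  $0, $5, $6  →  {$0:0, $1:3, $2:9, $3:10, $4:3, $5:27, $6:27}
[6] bne  $0, $2, L8  →  {$0:0, $1:3, $2:9, $3:10, $4:3, $5:27, $6:27}  ⟨branch taken⟩
[7] andi  $2, $3, 8  →  {$0:0, $1:3, $2:8, $3:10, $4:3, $5:27, $6:27}
[8] xor  $3, $3, $1  →  {$0:0, $1:3, $2:8, $3:9, $4:3, $5:27, $6:27}
[9] or   $5, $0, $2  →  {$0:0, $1:3, $2:8, $3:9, $4:3, $5:8, $6:27}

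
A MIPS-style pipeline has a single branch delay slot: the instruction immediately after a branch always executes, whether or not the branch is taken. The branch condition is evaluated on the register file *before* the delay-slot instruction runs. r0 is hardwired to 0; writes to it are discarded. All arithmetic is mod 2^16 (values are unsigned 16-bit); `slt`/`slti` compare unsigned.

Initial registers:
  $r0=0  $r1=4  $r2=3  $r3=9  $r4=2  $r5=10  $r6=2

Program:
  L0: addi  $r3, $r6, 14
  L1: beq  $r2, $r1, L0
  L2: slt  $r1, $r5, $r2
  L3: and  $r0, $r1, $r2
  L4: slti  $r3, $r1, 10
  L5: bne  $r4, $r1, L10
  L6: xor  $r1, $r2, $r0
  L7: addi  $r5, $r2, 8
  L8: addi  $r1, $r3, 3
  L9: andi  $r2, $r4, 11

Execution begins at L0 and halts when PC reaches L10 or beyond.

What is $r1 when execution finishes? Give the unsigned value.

3

PC=0  addi  $r3, $r6, 14     | $r0=0 $r1=4 $r2=3 $r3=16 $r4=2 $r5=10 $r6=2
PC=1  beq  $r2, $r1, L0      | $r0=0 $r1=4 $r2=3 $r3=16 $r4=2 $r5=10 $r6=2  [not taken]
PC=2  slt  $r1, $r5, $r2     | $r0=0 $r1=0 $r2=3 $r3=16 $r4=2 $r5=10 $r6=2
PC=3  and  $r0, $r1, $r2     | $r0=0 $r1=0 $r2=3 $r3=16 $r4=2 $r5=10 $r6=2
PC=4  slti  $r3, $r1, 10     | $r0=0 $r1=0 $r2=3 $r3=1 $r4=2 $r5=10 $r6=2
PC=5  bne  $r4, $r1, L10     | $r0=0 $r1=0 $r2=3 $r3=1 $r4=2 $r5=10 $r6=2  [TAKEN]
PC=6  xor  $r1, $r2, $r0     | $r0=0 $r1=3 $r2=3 $r3=1 $r4=2 $r5=10 $r6=2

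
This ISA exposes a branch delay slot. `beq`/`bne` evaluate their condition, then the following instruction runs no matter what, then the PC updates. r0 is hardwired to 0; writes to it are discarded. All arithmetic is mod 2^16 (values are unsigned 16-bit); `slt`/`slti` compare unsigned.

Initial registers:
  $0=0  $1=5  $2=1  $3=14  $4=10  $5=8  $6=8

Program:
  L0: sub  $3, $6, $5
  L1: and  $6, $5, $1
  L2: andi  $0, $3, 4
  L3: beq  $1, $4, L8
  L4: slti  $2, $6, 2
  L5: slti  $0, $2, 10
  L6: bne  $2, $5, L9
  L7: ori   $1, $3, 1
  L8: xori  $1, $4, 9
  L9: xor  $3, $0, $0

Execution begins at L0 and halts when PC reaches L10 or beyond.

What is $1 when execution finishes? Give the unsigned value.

1

  step pc=0: sub  $3, $6, $5  regs=(0,5,1,0,10,8,8)
  step pc=1: and  $6, $5, $1  regs=(0,5,1,0,10,8,0)
  step pc=2: andi  $0, $3, 4  regs=(0,5,1,0,10,8,0)
  step pc=3: beq  $1, $4, L8  cond=F  regs=(0,5,1,0,10,8,0)
  step pc=4: slti  $2, $6, 2  regs=(0,5,1,0,10,8,0)
  step pc=5: slti  $0, $2, 10  regs=(0,5,1,0,10,8,0)
  step pc=6: bne  $2, $5, L9  cond=T  regs=(0,5,1,0,10,8,0)
  step pc=7: ori   $1, $3, 1  regs=(0,1,1,0,10,8,0)
  step pc=9: xor  $3, $0, $0  regs=(0,1,1,0,10,8,0)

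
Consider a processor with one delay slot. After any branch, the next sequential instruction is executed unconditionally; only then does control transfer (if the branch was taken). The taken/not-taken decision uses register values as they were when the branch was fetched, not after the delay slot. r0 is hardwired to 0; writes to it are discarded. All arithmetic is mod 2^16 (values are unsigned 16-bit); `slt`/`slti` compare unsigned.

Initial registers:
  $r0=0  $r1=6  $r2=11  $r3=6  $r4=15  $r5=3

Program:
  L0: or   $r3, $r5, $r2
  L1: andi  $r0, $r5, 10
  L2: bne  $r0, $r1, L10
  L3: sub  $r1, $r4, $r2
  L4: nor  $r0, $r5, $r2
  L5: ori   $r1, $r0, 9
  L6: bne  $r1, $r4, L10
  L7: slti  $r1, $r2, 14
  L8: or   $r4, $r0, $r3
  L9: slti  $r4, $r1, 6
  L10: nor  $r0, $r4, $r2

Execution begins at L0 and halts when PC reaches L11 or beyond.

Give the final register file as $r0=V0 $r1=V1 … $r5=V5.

PC=0  or   $r3, $r5, $r2     | $r0=0 $r1=6 $r2=11 $r3=11 $r4=15 $r5=3
PC=1  andi  $r0, $r5, 10     | $r0=0 $r1=6 $r2=11 $r3=11 $r4=15 $r5=3
PC=2  bne  $r0, $r1, L10     | $r0=0 $r1=6 $r2=11 $r3=11 $r4=15 $r5=3  [TAKEN]
PC=3  sub  $r1, $r4, $r2     | $r0=0 $r1=4 $r2=11 $r3=11 $r4=15 $r5=3
PC=10 nor  $r0, $r4, $r2     | $r0=0 $r1=4 $r2=11 $r3=11 $r4=15 $r5=3

$r0=0 $r1=4 $r2=11 $r3=11 $r4=15 $r5=3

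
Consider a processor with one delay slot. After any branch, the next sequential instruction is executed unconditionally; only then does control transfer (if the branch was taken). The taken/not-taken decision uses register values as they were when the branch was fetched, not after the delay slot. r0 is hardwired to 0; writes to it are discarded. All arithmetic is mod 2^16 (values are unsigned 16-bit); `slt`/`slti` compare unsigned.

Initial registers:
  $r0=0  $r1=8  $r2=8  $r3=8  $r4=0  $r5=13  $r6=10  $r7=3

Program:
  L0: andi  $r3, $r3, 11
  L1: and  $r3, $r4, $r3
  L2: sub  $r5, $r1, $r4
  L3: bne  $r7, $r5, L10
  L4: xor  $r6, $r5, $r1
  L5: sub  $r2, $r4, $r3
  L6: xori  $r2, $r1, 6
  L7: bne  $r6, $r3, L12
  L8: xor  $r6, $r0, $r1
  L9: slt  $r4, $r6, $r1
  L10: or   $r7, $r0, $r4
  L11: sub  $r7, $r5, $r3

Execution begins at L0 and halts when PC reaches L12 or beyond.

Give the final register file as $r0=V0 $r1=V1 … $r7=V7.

#0 andi  $r3, $r3, 11 ; 0/8/8/8/0/13/10/3
#1 and  $r3, $r4, $r3 ; 0/8/8/0/0/13/10/3
#2 sub  $r5, $r1, $r4 ; 0/8/8/0/0/8/10/3
#3 bne  $r7, $r5, L10 ; 0/8/8/0/0/8/10/3 ; →target
#4 xor  $r6, $r5, $r1 ; 0/8/8/0/0/8/0/3
#10 or   $r7, $r0, $r4 ; 0/8/8/0/0/8/0/0
#11 sub  $r7, $r5, $r3 ; 0/8/8/0/0/8/0/8

$r0=0 $r1=8 $r2=8 $r3=0 $r4=0 $r5=8 $r6=0 $r7=8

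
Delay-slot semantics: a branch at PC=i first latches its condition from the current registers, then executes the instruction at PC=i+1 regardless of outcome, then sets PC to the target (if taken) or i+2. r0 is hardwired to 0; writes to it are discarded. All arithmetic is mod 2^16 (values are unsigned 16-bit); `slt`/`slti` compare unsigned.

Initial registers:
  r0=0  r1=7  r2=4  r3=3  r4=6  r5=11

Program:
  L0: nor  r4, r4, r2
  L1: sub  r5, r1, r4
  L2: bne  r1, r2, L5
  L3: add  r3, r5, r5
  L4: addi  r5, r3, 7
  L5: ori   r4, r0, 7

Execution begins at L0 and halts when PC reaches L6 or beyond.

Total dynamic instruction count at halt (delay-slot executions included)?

5

  step pc=0: nor  r4, r4, r2  regs=(0,7,4,3,65529,11)
  step pc=1: sub  r5, r1, r4  regs=(0,7,4,3,65529,14)
  step pc=2: bne  r1, r2, L5  cond=T  regs=(0,7,4,3,65529,14)
  step pc=3: add  r3, r5, r5  regs=(0,7,4,28,65529,14)
  step pc=5: ori   r4, r0, 7  regs=(0,7,4,28,7,14)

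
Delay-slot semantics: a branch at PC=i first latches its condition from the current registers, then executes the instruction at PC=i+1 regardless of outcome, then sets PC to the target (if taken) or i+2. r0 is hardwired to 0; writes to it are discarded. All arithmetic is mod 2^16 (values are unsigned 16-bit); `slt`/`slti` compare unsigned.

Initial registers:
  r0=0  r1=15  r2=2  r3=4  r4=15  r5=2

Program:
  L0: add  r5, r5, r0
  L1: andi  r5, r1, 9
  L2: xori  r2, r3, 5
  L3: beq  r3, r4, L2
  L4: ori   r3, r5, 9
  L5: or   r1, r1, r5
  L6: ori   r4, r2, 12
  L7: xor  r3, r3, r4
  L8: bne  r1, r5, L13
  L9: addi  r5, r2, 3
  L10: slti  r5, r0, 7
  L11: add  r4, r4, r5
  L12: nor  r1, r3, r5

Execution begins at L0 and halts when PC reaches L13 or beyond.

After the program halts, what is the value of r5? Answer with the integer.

4

PC=0  add  r5, r5, r0        | r0=0 r1=15 r2=2 r3=4 r4=15 r5=2
PC=1  andi  r5, r1, 9        | r0=0 r1=15 r2=2 r3=4 r4=15 r5=9
PC=2  xori  r2, r3, 5        | r0=0 r1=15 r2=1 r3=4 r4=15 r5=9
PC=3  beq  r3, r4, L2        | r0=0 r1=15 r2=1 r3=4 r4=15 r5=9  [not taken]
PC=4  ori   r3, r5, 9        | r0=0 r1=15 r2=1 r3=9 r4=15 r5=9
PC=5  or   r1, r1, r5        | r0=0 r1=15 r2=1 r3=9 r4=15 r5=9
PC=6  ori   r4, r2, 12       | r0=0 r1=15 r2=1 r3=9 r4=13 r5=9
PC=7  xor  r3, r3, r4        | r0=0 r1=15 r2=1 r3=4 r4=13 r5=9
PC=8  bne  r1, r5, L13       | r0=0 r1=15 r2=1 r3=4 r4=13 r5=9  [TAKEN]
PC=9  addi  r5, r2, 3        | r0=0 r1=15 r2=1 r3=4 r4=13 r5=4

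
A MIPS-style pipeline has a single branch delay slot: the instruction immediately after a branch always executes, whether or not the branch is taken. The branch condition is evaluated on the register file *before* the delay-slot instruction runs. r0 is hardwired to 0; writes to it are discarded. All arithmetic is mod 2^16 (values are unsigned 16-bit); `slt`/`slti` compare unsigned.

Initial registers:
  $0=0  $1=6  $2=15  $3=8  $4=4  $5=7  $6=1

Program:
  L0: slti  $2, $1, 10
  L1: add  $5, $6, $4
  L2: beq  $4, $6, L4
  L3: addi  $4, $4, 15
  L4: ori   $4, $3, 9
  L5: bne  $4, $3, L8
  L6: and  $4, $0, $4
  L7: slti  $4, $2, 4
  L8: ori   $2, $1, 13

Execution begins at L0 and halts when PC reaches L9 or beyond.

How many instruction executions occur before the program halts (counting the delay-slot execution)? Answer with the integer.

8

  step pc=0: slti  $2, $1, 10  regs=(0,6,1,8,4,7,1)
  step pc=1: add  $5, $6, $4  regs=(0,6,1,8,4,5,1)
  step pc=2: beq  $4, $6, L4  cond=F  regs=(0,6,1,8,4,5,1)
  step pc=3: addi  $4, $4, 15  regs=(0,6,1,8,19,5,1)
  step pc=4: ori   $4, $3, 9  regs=(0,6,1,8,9,5,1)
  step pc=5: bne  $4, $3, L8  cond=T  regs=(0,6,1,8,9,5,1)
  step pc=6: and  $4, $0, $4  regs=(0,6,1,8,0,5,1)
  step pc=8: ori   $2, $1, 13  regs=(0,6,15,8,0,5,1)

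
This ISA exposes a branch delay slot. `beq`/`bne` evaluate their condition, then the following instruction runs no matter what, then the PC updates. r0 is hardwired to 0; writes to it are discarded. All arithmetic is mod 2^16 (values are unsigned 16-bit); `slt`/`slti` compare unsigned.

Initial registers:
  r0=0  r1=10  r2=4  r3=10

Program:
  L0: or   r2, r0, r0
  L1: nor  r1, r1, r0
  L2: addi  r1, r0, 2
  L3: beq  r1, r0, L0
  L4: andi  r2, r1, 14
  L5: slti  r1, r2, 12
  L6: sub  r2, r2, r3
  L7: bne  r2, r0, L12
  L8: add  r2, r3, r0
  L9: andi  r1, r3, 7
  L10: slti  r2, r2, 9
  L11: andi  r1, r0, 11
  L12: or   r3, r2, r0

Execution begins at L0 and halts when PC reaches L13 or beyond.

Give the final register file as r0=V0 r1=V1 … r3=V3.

PC=0  or   r2, r0, r0        | r0=0 r1=10 r2=0 r3=10
PC=1  nor  r1, r1, r0        | r0=0 r1=65525 r2=0 r3=10
PC=2  addi  r1, r0, 2        | r0=0 r1=2 r2=0 r3=10
PC=3  beq  r1, r0, L0        | r0=0 r1=2 r2=0 r3=10  [not taken]
PC=4  andi  r2, r1, 14       | r0=0 r1=2 r2=2 r3=10
PC=5  slti  r1, r2, 12       | r0=0 r1=1 r2=2 r3=10
PC=6  sub  r2, r2, r3        | r0=0 r1=1 r2=65528 r3=10
PC=7  bne  r2, r0, L12       | r0=0 r1=1 r2=65528 r3=10  [TAKEN]
PC=8  add  r2, r3, r0        | r0=0 r1=1 r2=10 r3=10
PC=12 or   r3, r2, r0        | r0=0 r1=1 r2=10 r3=10

r0=0 r1=1 r2=10 r3=10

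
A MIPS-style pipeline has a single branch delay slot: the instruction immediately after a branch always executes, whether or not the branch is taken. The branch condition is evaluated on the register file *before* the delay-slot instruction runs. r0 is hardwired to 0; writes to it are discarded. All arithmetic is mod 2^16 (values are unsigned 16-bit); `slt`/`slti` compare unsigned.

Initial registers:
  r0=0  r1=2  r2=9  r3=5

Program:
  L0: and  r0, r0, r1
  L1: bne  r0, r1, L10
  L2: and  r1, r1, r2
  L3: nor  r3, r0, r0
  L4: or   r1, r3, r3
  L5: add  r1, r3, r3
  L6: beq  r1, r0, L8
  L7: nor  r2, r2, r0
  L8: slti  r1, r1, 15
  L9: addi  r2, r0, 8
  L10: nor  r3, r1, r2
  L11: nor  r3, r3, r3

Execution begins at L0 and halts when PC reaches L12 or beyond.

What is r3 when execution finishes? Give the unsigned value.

PC=0  and  r0, r0, r1        | r0=0 r1=2 r2=9 r3=5
PC=1  bne  r0, r1, L10       | r0=0 r1=2 r2=9 r3=5  [TAKEN]
PC=2  and  r1, r1, r2        | r0=0 r1=0 r2=9 r3=5
PC=10 nor  r3, r1, r2        | r0=0 r1=0 r2=9 r3=65526
PC=11 nor  r3, r3, r3        | r0=0 r1=0 r2=9 r3=9

9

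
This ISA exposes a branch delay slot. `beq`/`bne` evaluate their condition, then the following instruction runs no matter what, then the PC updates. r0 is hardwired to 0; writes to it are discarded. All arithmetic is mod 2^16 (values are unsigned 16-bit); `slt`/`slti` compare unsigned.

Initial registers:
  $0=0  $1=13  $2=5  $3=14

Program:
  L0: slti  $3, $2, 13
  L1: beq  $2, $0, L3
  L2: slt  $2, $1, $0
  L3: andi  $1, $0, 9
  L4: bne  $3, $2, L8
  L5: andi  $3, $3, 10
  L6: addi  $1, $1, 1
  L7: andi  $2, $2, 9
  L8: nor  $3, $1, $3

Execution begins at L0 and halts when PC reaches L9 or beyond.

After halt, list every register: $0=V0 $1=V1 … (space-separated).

#0 slti  $3, $2, 13 ; 0/13/5/1
#1 beq  $2, $0, L3 ; 0/13/5/1 ; →fallthru
#2 slt  $2, $1, $0 ; 0/13/0/1
#3 andi  $1, $0, 9 ; 0/0/0/1
#4 bne  $3, $2, L8 ; 0/0/0/1 ; →target
#5 andi  $3, $3, 10 ; 0/0/0/0
#8 nor  $3, $1, $3 ; 0/0/0/65535

$0=0 $1=0 $2=0 $3=65535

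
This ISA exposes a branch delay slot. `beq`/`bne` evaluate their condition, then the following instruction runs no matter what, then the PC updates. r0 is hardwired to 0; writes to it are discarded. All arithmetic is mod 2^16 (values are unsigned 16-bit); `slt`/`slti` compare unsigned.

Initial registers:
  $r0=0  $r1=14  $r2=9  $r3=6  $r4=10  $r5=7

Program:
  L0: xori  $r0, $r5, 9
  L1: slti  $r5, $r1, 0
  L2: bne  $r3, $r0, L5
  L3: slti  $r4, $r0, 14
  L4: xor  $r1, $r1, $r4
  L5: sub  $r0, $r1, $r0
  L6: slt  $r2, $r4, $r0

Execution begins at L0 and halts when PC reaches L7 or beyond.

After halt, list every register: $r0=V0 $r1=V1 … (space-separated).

#0 xori  $r0, $r5, 9 ; 0/14/9/6/10/7
#1 slti  $r5, $r1, 0 ; 0/14/9/6/10/0
#2 bne  $r3, $r0, L5 ; 0/14/9/6/10/0 ; →target
#3 slti  $r4, $r0, 14 ; 0/14/9/6/1/0
#5 sub  $r0, $r1, $r0 ; 0/14/9/6/1/0
#6 slt  $r2, $r4, $r0 ; 0/14/0/6/1/0

$r0=0 $r1=14 $r2=0 $r3=6 $r4=1 $r5=0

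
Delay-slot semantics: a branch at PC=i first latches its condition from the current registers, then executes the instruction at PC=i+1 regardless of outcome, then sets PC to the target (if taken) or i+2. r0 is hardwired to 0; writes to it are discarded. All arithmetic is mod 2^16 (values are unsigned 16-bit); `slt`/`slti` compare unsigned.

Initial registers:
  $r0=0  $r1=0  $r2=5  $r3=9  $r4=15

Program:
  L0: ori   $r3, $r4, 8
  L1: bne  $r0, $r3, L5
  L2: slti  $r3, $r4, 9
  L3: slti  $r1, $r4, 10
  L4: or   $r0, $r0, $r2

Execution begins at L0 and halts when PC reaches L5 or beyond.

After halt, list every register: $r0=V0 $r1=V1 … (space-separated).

PC=0  ori   $r3, $r4, 8      | $r0=0 $r1=0 $r2=5 $r3=15 $r4=15
PC=1  bne  $r0, $r3, L5      | $r0=0 $r1=0 $r2=5 $r3=15 $r4=15  [TAKEN]
PC=2  slti  $r3, $r4, 9      | $r0=0 $r1=0 $r2=5 $r3=0 $r4=15

$r0=0 $r1=0 $r2=5 $r3=0 $r4=15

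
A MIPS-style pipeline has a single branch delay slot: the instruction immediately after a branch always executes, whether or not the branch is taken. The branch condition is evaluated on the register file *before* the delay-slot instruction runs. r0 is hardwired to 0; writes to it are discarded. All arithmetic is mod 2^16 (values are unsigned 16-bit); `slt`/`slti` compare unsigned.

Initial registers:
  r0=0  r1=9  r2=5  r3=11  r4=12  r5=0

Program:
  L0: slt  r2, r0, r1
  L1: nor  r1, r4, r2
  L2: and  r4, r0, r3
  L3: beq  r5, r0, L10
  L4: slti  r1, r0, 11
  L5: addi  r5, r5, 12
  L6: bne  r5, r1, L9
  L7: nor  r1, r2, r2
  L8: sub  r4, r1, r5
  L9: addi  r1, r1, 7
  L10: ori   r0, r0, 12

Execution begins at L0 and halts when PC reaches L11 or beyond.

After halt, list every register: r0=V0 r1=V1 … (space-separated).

  step pc=0: slt  r2, r0, r1  regs=(0,9,1,11,12,0)
  step pc=1: nor  r1, r4, r2  regs=(0,65522,1,11,12,0)
  step pc=2: and  r4, r0, r3  regs=(0,65522,1,11,0,0)
  step pc=3: beq  r5, r0, L10  cond=T  regs=(0,65522,1,11,0,0)
  step pc=4: slti  r1, r0, 11  regs=(0,1,1,11,0,0)
  step pc=10: ori   r0, r0, 12  regs=(0,1,1,11,0,0)

r0=0 r1=1 r2=1 r3=11 r4=0 r5=0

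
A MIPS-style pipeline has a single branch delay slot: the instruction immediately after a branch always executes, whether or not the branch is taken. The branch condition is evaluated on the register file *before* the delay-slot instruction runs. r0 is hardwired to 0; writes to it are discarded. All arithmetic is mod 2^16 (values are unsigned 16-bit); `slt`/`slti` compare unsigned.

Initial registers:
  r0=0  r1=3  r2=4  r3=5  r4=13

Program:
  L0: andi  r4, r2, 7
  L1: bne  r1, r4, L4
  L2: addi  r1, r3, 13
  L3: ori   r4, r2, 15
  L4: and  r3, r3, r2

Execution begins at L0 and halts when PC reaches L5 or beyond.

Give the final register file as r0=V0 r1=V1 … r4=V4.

#0 andi  r4, r2, 7 ; 0/3/4/5/4
#1 bne  r1, r4, L4 ; 0/3/4/5/4 ; →target
#2 addi  r1, r3, 13 ; 0/18/4/5/4
#4 and  r3, r3, r2 ; 0/18/4/4/4

r0=0 r1=18 r2=4 r3=4 r4=4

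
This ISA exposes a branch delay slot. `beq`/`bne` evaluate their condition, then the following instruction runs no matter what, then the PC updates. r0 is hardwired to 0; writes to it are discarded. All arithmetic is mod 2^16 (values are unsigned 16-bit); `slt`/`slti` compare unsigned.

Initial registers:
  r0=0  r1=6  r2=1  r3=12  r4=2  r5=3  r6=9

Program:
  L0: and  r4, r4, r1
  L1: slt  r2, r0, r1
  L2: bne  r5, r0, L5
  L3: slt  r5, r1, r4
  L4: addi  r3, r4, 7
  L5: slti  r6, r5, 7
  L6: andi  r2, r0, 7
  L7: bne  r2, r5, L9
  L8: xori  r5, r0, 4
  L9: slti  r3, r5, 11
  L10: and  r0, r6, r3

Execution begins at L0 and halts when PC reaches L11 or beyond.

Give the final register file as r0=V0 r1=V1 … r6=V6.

r0=0 r1=6 r2=0 r3=1 r4=2 r5=4 r6=1

[0] and  r4, r4, r1  →  {r0:0, r1:6, r2:1, r3:12, r4:2, r5:3, r6:9}
[1] slt  r2, r0, r1  →  {r0:0, r1:6, r2:1, r3:12, r4:2, r5:3, r6:9}
[2] bne  r5, r0, L5  →  {r0:0, r1:6, r2:1, r3:12, r4:2, r5:3, r6:9}  ⟨branch taken⟩
[3] slt  r5, r1, r4  →  {r0:0, r1:6, r2:1, r3:12, r4:2, r5:0, r6:9}
[5] slti  r6, r5, 7  →  {r0:0, r1:6, r2:1, r3:12, r4:2, r5:0, r6:1}
[6] andi  r2, r0, 7  →  {r0:0, r1:6, r2:0, r3:12, r4:2, r5:0, r6:1}
[7] bne  r2, r5, L9  →  {r0:0, r1:6, r2:0, r3:12, r4:2, r5:0, r6:1}  ⟨branch fallthrough⟩
[8] xori  r5, r0, 4  →  {r0:0, r1:6, r2:0, r3:12, r4:2, r5:4, r6:1}
[9] slti  r3, r5, 11  →  {r0:0, r1:6, r2:0, r3:1, r4:2, r5:4, r6:1}
[10] and  r0, r6, r3  →  {r0:0, r1:6, r2:0, r3:1, r4:2, r5:4, r6:1}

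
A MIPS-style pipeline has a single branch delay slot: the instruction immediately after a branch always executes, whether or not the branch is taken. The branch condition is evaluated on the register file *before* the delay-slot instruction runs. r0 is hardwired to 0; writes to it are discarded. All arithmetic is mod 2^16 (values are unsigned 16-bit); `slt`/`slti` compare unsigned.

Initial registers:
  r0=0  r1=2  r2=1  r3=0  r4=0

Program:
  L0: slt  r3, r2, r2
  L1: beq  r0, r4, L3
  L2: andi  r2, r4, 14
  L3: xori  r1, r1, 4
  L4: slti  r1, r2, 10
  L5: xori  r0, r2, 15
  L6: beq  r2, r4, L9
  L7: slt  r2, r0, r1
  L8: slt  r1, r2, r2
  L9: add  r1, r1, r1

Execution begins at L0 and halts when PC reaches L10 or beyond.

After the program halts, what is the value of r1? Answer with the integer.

2

PC=0  slt  r3, r2, r2        | r0=0 r1=2 r2=1 r3=0 r4=0
PC=1  beq  r0, r4, L3        | r0=0 r1=2 r2=1 r3=0 r4=0  [TAKEN]
PC=2  andi  r2, r4, 14       | r0=0 r1=2 r2=0 r3=0 r4=0
PC=3  xori  r1, r1, 4        | r0=0 r1=6 r2=0 r3=0 r4=0
PC=4  slti  r1, r2, 10       | r0=0 r1=1 r2=0 r3=0 r4=0
PC=5  xori  r0, r2, 15       | r0=0 r1=1 r2=0 r3=0 r4=0
PC=6  beq  r2, r4, L9        | r0=0 r1=1 r2=0 r3=0 r4=0  [TAKEN]
PC=7  slt  r2, r0, r1        | r0=0 r1=1 r2=1 r3=0 r4=0
PC=9  add  r1, r1, r1        | r0=0 r1=2 r2=1 r3=0 r4=0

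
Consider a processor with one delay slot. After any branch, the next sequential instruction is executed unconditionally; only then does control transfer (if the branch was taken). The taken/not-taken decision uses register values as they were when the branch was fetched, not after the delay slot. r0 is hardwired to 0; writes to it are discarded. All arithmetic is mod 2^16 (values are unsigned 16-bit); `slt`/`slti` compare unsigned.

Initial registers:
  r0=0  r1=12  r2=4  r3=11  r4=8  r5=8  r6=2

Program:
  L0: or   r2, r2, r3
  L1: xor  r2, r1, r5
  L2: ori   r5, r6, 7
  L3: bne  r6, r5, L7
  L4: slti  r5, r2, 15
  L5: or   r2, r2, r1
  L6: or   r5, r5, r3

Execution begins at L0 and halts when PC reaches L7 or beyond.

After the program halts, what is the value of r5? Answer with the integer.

1

#0 or   r2, r2, r3 ; 0/12/15/11/8/8/2
#1 xor  r2, r1, r5 ; 0/12/4/11/8/8/2
#2 ori   r5, r6, 7 ; 0/12/4/11/8/7/2
#3 bne  r6, r5, L7 ; 0/12/4/11/8/7/2 ; →target
#4 slti  r5, r2, 15 ; 0/12/4/11/8/1/2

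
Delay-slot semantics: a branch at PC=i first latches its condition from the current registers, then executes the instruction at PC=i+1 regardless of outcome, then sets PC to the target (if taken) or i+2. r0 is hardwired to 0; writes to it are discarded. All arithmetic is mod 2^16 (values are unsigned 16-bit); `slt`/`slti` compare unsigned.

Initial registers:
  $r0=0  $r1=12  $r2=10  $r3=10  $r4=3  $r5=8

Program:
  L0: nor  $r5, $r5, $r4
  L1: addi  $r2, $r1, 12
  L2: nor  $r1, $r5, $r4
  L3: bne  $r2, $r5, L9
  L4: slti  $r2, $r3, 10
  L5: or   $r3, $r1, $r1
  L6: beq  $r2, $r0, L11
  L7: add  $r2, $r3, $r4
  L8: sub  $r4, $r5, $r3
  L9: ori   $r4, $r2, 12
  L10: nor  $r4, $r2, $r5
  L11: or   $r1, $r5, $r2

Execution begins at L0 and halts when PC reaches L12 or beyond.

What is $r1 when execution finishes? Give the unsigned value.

65524

[0] nor  $r5, $r5, $r4  →  {$r0:0, $r1:12, $r2:10, $r3:10, $r4:3, $r5:65524}
[1] addi  $r2, $r1, 12  →  {$r0:0, $r1:12, $r2:24, $r3:10, $r4:3, $r5:65524}
[2] nor  $r1, $r5, $r4  →  {$r0:0, $r1:8, $r2:24, $r3:10, $r4:3, $r5:65524}
[3] bne  $r2, $r5, L9  →  {$r0:0, $r1:8, $r2:24, $r3:10, $r4:3, $r5:65524}  ⟨branch taken⟩
[4] slti  $r2, $r3, 10  →  {$r0:0, $r1:8, $r2:0, $r3:10, $r4:3, $r5:65524}
[9] ori   $r4, $r2, 12  →  {$r0:0, $r1:8, $r2:0, $r3:10, $r4:12, $r5:65524}
[10] nor  $r4, $r2, $r5  →  {$r0:0, $r1:8, $r2:0, $r3:10, $r4:11, $r5:65524}
[11] or   $r1, $r5, $r2  →  {$r0:0, $r1:65524, $r2:0, $r3:10, $r4:11, $r5:65524}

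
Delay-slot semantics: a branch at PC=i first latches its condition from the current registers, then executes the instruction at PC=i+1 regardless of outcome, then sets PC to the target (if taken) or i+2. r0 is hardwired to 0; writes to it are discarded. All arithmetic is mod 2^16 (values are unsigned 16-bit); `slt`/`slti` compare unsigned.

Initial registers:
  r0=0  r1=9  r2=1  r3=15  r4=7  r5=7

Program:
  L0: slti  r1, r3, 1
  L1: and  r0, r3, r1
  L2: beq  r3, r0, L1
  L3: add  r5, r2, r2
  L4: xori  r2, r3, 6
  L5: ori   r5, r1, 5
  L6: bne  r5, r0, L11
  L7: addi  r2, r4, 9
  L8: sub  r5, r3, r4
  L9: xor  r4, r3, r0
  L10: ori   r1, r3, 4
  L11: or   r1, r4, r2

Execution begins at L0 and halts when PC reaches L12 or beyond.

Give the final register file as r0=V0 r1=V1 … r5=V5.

[0] slti  r1, r3, 1  →  {r0:0, r1:0, r2:1, r3:15, r4:7, r5:7}
[1] and  r0, r3, r1  →  {r0:0, r1:0, r2:1, r3:15, r4:7, r5:7}
[2] beq  r3, r0, L1  →  {r0:0, r1:0, r2:1, r3:15, r4:7, r5:7}  ⟨branch fallthrough⟩
[3] add  r5, r2, r2  →  {r0:0, r1:0, r2:1, r3:15, r4:7, r5:2}
[4] xori  r2, r3, 6  →  {r0:0, r1:0, r2:9, r3:15, r4:7, r5:2}
[5] ori   r5, r1, 5  →  {r0:0, r1:0, r2:9, r3:15, r4:7, r5:5}
[6] bne  r5, r0, L11  →  {r0:0, r1:0, r2:9, r3:15, r4:7, r5:5}  ⟨branch taken⟩
[7] addi  r2, r4, 9  →  {r0:0, r1:0, r2:16, r3:15, r4:7, r5:5}
[11] or   r1, r4, r2  →  {r0:0, r1:23, r2:16, r3:15, r4:7, r5:5}

r0=0 r1=23 r2=16 r3=15 r4=7 r5=5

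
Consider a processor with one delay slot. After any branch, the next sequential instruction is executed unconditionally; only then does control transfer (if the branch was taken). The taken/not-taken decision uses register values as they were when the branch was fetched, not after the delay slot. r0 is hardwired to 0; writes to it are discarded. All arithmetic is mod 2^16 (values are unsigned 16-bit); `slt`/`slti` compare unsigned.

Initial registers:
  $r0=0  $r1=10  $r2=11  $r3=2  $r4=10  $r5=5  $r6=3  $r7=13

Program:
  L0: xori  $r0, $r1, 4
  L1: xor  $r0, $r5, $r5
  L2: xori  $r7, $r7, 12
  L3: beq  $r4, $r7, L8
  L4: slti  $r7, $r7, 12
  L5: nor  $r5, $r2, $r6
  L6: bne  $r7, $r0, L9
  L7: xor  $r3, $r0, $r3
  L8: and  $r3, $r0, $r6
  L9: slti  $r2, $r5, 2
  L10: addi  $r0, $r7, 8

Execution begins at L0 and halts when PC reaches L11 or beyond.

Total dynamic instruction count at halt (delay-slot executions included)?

10

  step pc=0: xori  $r0, $r1, 4  regs=(0,10,11,2,10,5,3,13)
  step pc=1: xor  $r0, $r5, $r5  regs=(0,10,11,2,10,5,3,13)
  step pc=2: xori  $r7, $r7, 12  regs=(0,10,11,2,10,5,3,1)
  step pc=3: beq  $r4, $r7, L8  cond=F  regs=(0,10,11,2,10,5,3,1)
  step pc=4: slti  $r7, $r7, 12  regs=(0,10,11,2,10,5,3,1)
  step pc=5: nor  $r5, $r2, $r6  regs=(0,10,11,2,10,65524,3,1)
  step pc=6: bne  $r7, $r0, L9  cond=T  regs=(0,10,11,2,10,65524,3,1)
  step pc=7: xor  $r3, $r0, $r3  regs=(0,10,11,2,10,65524,3,1)
  step pc=9: slti  $r2, $r5, 2  regs=(0,10,0,2,10,65524,3,1)
  step pc=10: addi  $r0, $r7, 8  regs=(0,10,0,2,10,65524,3,1)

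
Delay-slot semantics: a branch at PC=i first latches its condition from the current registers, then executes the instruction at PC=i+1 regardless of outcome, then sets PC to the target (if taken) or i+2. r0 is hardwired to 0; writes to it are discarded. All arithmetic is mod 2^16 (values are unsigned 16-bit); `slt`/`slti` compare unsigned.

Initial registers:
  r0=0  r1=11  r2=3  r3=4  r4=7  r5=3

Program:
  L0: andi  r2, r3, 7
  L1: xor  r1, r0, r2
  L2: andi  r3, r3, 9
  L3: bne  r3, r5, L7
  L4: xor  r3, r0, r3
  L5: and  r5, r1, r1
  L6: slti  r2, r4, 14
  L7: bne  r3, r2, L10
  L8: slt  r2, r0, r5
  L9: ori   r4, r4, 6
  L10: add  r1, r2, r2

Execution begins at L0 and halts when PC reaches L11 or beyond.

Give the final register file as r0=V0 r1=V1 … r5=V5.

r0=0 r1=2 r2=1 r3=0 r4=7 r5=3

PC=0  andi  r2, r3, 7        | r0=0 r1=11 r2=4 r3=4 r4=7 r5=3
PC=1  xor  r1, r0, r2        | r0=0 r1=4 r2=4 r3=4 r4=7 r5=3
PC=2  andi  r3, r3, 9        | r0=0 r1=4 r2=4 r3=0 r4=7 r5=3
PC=3  bne  r3, r5, L7        | r0=0 r1=4 r2=4 r3=0 r4=7 r5=3  [TAKEN]
PC=4  xor  r3, r0, r3        | r0=0 r1=4 r2=4 r3=0 r4=7 r5=3
PC=7  bne  r3, r2, L10       | r0=0 r1=4 r2=4 r3=0 r4=7 r5=3  [TAKEN]
PC=8  slt  r2, r0, r5        | r0=0 r1=4 r2=1 r3=0 r4=7 r5=3
PC=10 add  r1, r2, r2        | r0=0 r1=2 r2=1 r3=0 r4=7 r5=3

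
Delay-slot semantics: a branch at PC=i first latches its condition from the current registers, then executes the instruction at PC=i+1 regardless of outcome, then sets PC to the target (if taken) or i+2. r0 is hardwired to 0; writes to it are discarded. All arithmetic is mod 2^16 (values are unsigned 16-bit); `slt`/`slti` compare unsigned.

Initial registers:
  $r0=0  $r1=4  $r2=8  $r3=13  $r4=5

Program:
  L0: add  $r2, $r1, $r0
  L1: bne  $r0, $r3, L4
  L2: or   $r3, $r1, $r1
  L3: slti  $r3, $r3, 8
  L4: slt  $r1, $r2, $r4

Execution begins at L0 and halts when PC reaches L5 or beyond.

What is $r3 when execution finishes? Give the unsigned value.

#0 add  $r2, $r1, $r0 ; 0/4/4/13/5
#1 bne  $r0, $r3, L4 ; 0/4/4/13/5 ; →target
#2 or   $r3, $r1, $r1 ; 0/4/4/4/5
#4 slt  $r1, $r2, $r4 ; 0/1/4/4/5

4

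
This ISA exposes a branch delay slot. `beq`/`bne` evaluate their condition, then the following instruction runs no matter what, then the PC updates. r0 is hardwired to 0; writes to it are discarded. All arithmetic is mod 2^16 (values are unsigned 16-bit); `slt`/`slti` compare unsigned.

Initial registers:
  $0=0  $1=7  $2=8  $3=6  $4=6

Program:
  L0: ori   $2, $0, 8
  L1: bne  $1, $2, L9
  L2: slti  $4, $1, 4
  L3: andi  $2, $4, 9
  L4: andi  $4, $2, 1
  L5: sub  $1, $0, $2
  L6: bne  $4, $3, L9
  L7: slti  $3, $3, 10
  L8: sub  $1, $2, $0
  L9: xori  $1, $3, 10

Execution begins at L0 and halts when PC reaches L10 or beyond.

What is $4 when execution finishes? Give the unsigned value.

[0] ori   $2, $0, 8  →  {$0:0, $1:7, $2:8, $3:6, $4:6}
[1] bne  $1, $2, L9  →  {$0:0, $1:7, $2:8, $3:6, $4:6}  ⟨branch taken⟩
[2] slti  $4, $1, 4  →  {$0:0, $1:7, $2:8, $3:6, $4:0}
[9] xori  $1, $3, 10  →  {$0:0, $1:12, $2:8, $3:6, $4:0}

0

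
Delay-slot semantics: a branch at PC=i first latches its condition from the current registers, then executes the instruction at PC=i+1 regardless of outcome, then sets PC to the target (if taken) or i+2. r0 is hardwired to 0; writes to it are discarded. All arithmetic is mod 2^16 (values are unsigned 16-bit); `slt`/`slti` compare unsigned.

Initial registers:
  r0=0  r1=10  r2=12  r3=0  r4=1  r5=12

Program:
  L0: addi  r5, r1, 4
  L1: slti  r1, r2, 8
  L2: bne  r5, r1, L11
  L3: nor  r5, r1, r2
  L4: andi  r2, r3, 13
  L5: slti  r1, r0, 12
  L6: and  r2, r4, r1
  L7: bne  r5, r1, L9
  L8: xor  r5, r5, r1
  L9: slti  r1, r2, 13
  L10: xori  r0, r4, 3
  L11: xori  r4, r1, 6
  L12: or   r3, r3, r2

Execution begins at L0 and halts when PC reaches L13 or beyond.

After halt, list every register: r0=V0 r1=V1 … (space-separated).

PC=0  addi  r5, r1, 4        | r0=0 r1=10 r2=12 r3=0 r4=1 r5=14
PC=1  slti  r1, r2, 8        | r0=0 r1=0 r2=12 r3=0 r4=1 r5=14
PC=2  bne  r5, r1, L11       | r0=0 r1=0 r2=12 r3=0 r4=1 r5=14  [TAKEN]
PC=3  nor  r5, r1, r2        | r0=0 r1=0 r2=12 r3=0 r4=1 r5=65523
PC=11 xori  r4, r1, 6        | r0=0 r1=0 r2=12 r3=0 r4=6 r5=65523
PC=12 or   r3, r3, r2        | r0=0 r1=0 r2=12 r3=12 r4=6 r5=65523

r0=0 r1=0 r2=12 r3=12 r4=6 r5=65523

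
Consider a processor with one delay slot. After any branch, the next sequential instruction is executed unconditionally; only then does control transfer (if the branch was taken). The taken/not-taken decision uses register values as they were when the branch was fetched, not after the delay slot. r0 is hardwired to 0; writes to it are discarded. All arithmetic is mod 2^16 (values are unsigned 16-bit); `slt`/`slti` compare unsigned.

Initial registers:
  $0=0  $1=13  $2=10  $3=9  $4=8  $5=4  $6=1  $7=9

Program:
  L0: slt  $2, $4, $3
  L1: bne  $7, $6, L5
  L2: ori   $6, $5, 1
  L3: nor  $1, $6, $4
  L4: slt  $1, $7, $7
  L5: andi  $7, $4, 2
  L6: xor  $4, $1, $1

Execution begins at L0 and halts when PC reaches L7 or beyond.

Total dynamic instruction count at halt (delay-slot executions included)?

  step pc=0: slt  $2, $4, $3  regs=(0,13,1,9,8,4,1,9)
  step pc=1: bne  $7, $6, L5  cond=T  regs=(0,13,1,9,8,4,1,9)
  step pc=2: ori   $6, $5, 1  regs=(0,13,1,9,8,4,5,9)
  step pc=5: andi  $7, $4, 2  regs=(0,13,1,9,8,4,5,0)
  step pc=6: xor  $4, $1, $1  regs=(0,13,1,9,0,4,5,0)

5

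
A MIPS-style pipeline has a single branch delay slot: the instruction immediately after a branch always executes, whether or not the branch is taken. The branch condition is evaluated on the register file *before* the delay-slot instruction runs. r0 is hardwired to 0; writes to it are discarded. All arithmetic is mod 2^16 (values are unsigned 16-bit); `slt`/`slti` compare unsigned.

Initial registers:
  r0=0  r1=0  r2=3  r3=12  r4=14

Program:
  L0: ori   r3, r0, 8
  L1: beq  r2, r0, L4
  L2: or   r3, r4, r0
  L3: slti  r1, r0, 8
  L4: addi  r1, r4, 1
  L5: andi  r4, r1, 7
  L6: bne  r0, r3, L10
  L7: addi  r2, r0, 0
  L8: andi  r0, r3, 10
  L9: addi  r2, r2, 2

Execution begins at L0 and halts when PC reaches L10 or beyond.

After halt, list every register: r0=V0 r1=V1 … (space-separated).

r0=0 r1=15 r2=0 r3=14 r4=7

  step pc=0: ori   r3, r0, 8  regs=(0,0,3,8,14)
  step pc=1: beq  r2, r0, L4  cond=F  regs=(0,0,3,8,14)
  step pc=2: or   r3, r4, r0  regs=(0,0,3,14,14)
  step pc=3: slti  r1, r0, 8  regs=(0,1,3,14,14)
  step pc=4: addi  r1, r4, 1  regs=(0,15,3,14,14)
  step pc=5: andi  r4, r1, 7  regs=(0,15,3,14,7)
  step pc=6: bne  r0, r3, L10  cond=T  regs=(0,15,3,14,7)
  step pc=7: addi  r2, r0, 0  regs=(0,15,0,14,7)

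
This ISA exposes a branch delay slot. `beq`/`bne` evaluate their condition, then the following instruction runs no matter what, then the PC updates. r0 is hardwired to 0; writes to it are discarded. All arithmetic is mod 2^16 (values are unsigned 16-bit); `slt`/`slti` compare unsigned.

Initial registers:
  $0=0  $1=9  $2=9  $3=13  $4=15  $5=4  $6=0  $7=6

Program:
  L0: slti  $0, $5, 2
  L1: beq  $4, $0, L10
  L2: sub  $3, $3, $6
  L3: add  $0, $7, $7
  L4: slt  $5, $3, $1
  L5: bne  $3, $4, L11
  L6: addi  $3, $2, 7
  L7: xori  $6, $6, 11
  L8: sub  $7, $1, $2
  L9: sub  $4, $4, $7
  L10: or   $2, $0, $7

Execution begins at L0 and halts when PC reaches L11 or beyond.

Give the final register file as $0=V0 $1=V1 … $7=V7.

$0=0 $1=9 $2=9 $3=16 $4=15 $5=0 $6=0 $7=6

#0 slti  $0, $5, 2 ; 0/9/9/13/15/4/0/6
#1 beq  $4, $0, L10 ; 0/9/9/13/15/4/0/6 ; →fallthru
#2 sub  $3, $3, $6 ; 0/9/9/13/15/4/0/6
#3 add  $0, $7, $7 ; 0/9/9/13/15/4/0/6
#4 slt  $5, $3, $1 ; 0/9/9/13/15/0/0/6
#5 bne  $3, $4, L11 ; 0/9/9/13/15/0/0/6 ; →target
#6 addi  $3, $2, 7 ; 0/9/9/16/15/0/0/6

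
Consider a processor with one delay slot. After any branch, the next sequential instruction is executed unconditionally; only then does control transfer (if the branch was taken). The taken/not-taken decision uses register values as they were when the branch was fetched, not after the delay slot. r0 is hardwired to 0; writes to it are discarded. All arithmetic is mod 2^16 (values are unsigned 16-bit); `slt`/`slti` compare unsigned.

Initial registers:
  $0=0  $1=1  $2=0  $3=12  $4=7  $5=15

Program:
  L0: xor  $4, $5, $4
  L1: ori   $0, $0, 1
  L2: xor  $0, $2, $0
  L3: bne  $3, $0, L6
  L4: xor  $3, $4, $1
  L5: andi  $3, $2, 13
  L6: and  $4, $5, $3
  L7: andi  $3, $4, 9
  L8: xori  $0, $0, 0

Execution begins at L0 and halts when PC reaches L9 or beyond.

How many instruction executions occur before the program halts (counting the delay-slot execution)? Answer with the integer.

[0] xor  $4, $5, $4  →  {$0:0, $1:1, $2:0, $3:12, $4:8, $5:15}
[1] ori   $0, $0, 1  →  {$0:0, $1:1, $2:0, $3:12, $4:8, $5:15}
[2] xor  $0, $2, $0  →  {$0:0, $1:1, $2:0, $3:12, $4:8, $5:15}
[3] bne  $3, $0, L6  →  {$0:0, $1:1, $2:0, $3:12, $4:8, $5:15}  ⟨branch taken⟩
[4] xor  $3, $4, $1  →  {$0:0, $1:1, $2:0, $3:9, $4:8, $5:15}
[6] and  $4, $5, $3  →  {$0:0, $1:1, $2:0, $3:9, $4:9, $5:15}
[7] andi  $3, $4, 9  →  {$0:0, $1:1, $2:0, $3:9, $4:9, $5:15}
[8] xori  $0, $0, 0  →  {$0:0, $1:1, $2:0, $3:9, $4:9, $5:15}

8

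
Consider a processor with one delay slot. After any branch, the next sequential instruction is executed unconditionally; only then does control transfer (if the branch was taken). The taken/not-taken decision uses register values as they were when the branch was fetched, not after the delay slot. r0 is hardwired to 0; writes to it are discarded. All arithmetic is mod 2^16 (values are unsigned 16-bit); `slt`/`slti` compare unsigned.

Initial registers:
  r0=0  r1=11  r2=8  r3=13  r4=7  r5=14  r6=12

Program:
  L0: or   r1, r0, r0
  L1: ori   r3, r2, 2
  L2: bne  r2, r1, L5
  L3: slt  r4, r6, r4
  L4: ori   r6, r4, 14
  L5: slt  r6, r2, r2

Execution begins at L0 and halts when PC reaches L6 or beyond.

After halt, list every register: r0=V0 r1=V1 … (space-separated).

PC=0  or   r1, r0, r0        | r0=0 r1=0 r2=8 r3=13 r4=7 r5=14 r6=12
PC=1  ori   r3, r2, 2        | r0=0 r1=0 r2=8 r3=10 r4=7 r5=14 r6=12
PC=2  bne  r2, r1, L5        | r0=0 r1=0 r2=8 r3=10 r4=7 r5=14 r6=12  [TAKEN]
PC=3  slt  r4, r6, r4        | r0=0 r1=0 r2=8 r3=10 r4=0 r5=14 r6=12
PC=5  slt  r6, r2, r2        | r0=0 r1=0 r2=8 r3=10 r4=0 r5=14 r6=0

r0=0 r1=0 r2=8 r3=10 r4=0 r5=14 r6=0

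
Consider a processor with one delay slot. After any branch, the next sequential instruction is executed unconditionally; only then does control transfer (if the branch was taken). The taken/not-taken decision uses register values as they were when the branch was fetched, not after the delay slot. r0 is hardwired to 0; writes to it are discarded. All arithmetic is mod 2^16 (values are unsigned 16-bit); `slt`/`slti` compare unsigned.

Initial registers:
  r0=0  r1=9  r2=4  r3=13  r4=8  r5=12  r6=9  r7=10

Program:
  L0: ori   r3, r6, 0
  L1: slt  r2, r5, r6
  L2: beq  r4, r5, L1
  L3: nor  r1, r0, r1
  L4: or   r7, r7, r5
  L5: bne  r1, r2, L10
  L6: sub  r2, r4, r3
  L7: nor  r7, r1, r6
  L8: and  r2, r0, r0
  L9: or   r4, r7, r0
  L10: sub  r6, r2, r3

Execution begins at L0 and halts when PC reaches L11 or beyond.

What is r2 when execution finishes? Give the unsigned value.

65535

PC=0  ori   r3, r6, 0        | r0=0 r1=9 r2=4 r3=9 r4=8 r5=12 r6=9 r7=10
PC=1  slt  r2, r5, r6        | r0=0 r1=9 r2=0 r3=9 r4=8 r5=12 r6=9 r7=10
PC=2  beq  r4, r5, L1        | r0=0 r1=9 r2=0 r3=9 r4=8 r5=12 r6=9 r7=10  [not taken]
PC=3  nor  r1, r0, r1        | r0=0 r1=65526 r2=0 r3=9 r4=8 r5=12 r6=9 r7=10
PC=4  or   r7, r7, r5        | r0=0 r1=65526 r2=0 r3=9 r4=8 r5=12 r6=9 r7=14
PC=5  bne  r1, r2, L10       | r0=0 r1=65526 r2=0 r3=9 r4=8 r5=12 r6=9 r7=14  [TAKEN]
PC=6  sub  r2, r4, r3        | r0=0 r1=65526 r2=65535 r3=9 r4=8 r5=12 r6=9 r7=14
PC=10 sub  r6, r2, r3        | r0=0 r1=65526 r2=65535 r3=9 r4=8 r5=12 r6=65526 r7=14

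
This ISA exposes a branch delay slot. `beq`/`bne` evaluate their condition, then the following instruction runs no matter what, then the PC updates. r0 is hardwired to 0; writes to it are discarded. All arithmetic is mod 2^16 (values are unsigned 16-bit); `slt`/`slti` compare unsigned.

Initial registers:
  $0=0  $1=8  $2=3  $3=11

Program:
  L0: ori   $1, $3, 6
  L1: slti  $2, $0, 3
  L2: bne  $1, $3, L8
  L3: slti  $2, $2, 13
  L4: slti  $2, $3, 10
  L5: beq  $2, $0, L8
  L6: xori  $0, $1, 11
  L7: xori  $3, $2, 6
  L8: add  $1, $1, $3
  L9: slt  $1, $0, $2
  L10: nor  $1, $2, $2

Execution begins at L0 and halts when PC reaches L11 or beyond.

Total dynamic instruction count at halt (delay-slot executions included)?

7

PC=0  ori   $1, $3, 6        | $0=0 $1=15 $2=3 $3=11
PC=1  slti  $2, $0, 3        | $0=0 $1=15 $2=1 $3=11
PC=2  bne  $1, $3, L8        | $0=0 $1=15 $2=1 $3=11  [TAKEN]
PC=3  slti  $2, $2, 13       | $0=0 $1=15 $2=1 $3=11
PC=8  add  $1, $1, $3        | $0=0 $1=26 $2=1 $3=11
PC=9  slt  $1, $0, $2        | $0=0 $1=1 $2=1 $3=11
PC=10 nor  $1, $2, $2        | $0=0 $1=65534 $2=1 $3=11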